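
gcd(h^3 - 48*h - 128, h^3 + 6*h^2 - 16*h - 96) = h + 4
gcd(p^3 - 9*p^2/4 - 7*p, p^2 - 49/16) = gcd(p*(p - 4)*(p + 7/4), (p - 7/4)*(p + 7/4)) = p + 7/4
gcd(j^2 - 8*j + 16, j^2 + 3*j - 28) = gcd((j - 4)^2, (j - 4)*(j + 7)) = j - 4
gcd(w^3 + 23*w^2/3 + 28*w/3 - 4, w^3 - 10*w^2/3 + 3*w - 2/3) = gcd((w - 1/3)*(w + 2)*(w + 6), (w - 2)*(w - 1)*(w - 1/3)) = w - 1/3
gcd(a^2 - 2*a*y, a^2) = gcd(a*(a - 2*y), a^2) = a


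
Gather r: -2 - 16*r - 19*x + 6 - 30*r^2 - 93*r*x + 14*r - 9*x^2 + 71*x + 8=-30*r^2 + r*(-93*x - 2) - 9*x^2 + 52*x + 12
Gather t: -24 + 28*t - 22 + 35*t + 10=63*t - 36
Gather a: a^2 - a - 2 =a^2 - a - 2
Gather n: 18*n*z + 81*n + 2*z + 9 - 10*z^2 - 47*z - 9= n*(18*z + 81) - 10*z^2 - 45*z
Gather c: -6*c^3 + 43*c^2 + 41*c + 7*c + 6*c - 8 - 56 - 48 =-6*c^3 + 43*c^2 + 54*c - 112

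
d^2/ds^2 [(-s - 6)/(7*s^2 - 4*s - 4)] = 2*(4*(s + 6)*(7*s - 2)^2 + (21*s + 38)*(-7*s^2 + 4*s + 4))/(-7*s^2 + 4*s + 4)^3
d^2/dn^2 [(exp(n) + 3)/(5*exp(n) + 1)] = (70*exp(n) - 14)*exp(n)/(125*exp(3*n) + 75*exp(2*n) + 15*exp(n) + 1)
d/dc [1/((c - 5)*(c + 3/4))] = 4*(17 - 8*c)/(16*c^4 - 136*c^3 + 169*c^2 + 510*c + 225)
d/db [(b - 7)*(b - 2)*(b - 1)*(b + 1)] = 4*b^3 - 27*b^2 + 26*b + 9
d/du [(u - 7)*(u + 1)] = 2*u - 6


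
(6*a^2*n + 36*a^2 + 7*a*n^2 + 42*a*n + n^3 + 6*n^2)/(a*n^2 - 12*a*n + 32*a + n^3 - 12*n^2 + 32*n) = (6*a*n + 36*a + n^2 + 6*n)/(n^2 - 12*n + 32)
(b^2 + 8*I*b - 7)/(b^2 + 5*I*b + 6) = (b^2 + 8*I*b - 7)/(b^2 + 5*I*b + 6)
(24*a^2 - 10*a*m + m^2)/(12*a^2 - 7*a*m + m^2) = (6*a - m)/(3*a - m)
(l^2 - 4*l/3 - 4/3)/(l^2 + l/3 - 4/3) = (3*l^2 - 4*l - 4)/(3*l^2 + l - 4)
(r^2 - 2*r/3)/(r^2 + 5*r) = (r - 2/3)/(r + 5)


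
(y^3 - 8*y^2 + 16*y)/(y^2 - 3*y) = (y^2 - 8*y + 16)/(y - 3)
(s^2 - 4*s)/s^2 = (s - 4)/s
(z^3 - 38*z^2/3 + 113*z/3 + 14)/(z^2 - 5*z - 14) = (z^2 - 17*z/3 - 2)/(z + 2)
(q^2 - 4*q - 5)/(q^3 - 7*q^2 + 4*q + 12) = (q - 5)/(q^2 - 8*q + 12)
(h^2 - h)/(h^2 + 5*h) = (h - 1)/(h + 5)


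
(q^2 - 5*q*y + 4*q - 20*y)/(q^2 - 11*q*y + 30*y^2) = (-q - 4)/(-q + 6*y)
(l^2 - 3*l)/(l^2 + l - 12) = l/(l + 4)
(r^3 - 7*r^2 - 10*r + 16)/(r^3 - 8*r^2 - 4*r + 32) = (r - 1)/(r - 2)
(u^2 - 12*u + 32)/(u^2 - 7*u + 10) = (u^2 - 12*u + 32)/(u^2 - 7*u + 10)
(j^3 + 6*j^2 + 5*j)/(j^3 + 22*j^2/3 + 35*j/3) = 3*(j + 1)/(3*j + 7)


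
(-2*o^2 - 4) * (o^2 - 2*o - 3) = -2*o^4 + 4*o^3 + 2*o^2 + 8*o + 12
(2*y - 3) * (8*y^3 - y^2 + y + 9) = 16*y^4 - 26*y^3 + 5*y^2 + 15*y - 27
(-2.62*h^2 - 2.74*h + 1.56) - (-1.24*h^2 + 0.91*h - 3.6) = -1.38*h^2 - 3.65*h + 5.16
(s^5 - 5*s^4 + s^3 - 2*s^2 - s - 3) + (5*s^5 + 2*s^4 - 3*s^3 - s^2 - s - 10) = 6*s^5 - 3*s^4 - 2*s^3 - 3*s^2 - 2*s - 13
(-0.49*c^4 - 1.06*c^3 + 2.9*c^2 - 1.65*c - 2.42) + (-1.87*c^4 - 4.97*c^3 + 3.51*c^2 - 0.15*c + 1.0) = -2.36*c^4 - 6.03*c^3 + 6.41*c^2 - 1.8*c - 1.42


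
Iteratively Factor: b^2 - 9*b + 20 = (b - 4)*(b - 5)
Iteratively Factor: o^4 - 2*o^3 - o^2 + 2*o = (o - 2)*(o^3 - o) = (o - 2)*(o + 1)*(o^2 - o) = o*(o - 2)*(o + 1)*(o - 1)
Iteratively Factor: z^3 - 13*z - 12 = (z + 1)*(z^2 - z - 12) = (z - 4)*(z + 1)*(z + 3)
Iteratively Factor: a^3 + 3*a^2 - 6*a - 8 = (a + 1)*(a^2 + 2*a - 8) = (a + 1)*(a + 4)*(a - 2)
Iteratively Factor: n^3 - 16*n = (n)*(n^2 - 16) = n*(n - 4)*(n + 4)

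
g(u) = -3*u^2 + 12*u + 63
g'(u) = 12 - 6*u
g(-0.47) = 56.70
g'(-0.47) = 14.82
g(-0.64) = 54.09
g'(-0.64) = 15.84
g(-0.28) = 59.40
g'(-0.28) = 13.68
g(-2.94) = 1.79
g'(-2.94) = 29.64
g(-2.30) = 19.53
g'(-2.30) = 25.80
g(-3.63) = -20.09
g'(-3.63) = 33.78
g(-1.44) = 39.50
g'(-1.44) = 20.64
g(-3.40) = -12.48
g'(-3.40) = 32.40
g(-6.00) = -117.00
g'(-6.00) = 48.00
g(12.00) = -225.00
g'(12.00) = -60.00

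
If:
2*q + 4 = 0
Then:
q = -2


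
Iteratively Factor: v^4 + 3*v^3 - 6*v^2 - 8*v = (v)*(v^3 + 3*v^2 - 6*v - 8) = v*(v + 4)*(v^2 - v - 2) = v*(v + 1)*(v + 4)*(v - 2)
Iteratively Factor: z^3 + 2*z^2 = (z)*(z^2 + 2*z) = z^2*(z + 2)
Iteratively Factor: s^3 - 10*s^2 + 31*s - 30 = (s - 5)*(s^2 - 5*s + 6) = (s - 5)*(s - 3)*(s - 2)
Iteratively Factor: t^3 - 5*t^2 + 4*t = (t - 1)*(t^2 - 4*t) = t*(t - 1)*(t - 4)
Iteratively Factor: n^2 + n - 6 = (n - 2)*(n + 3)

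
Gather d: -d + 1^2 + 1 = 2 - d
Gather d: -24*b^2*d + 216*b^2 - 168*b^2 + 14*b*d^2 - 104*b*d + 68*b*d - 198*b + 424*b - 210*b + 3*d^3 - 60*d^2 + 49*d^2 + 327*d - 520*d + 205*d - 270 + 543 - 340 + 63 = 48*b^2 + 16*b + 3*d^3 + d^2*(14*b - 11) + d*(-24*b^2 - 36*b + 12) - 4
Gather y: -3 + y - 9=y - 12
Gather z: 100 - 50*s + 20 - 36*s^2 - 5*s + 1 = -36*s^2 - 55*s + 121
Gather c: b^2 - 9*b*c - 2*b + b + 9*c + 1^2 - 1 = b^2 - b + c*(9 - 9*b)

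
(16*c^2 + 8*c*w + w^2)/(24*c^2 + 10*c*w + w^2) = (4*c + w)/(6*c + w)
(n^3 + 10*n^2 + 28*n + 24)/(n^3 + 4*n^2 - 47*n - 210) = (n^2 + 4*n + 4)/(n^2 - 2*n - 35)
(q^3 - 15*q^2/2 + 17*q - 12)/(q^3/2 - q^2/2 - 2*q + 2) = (2*q^2 - 11*q + 12)/(q^2 + q - 2)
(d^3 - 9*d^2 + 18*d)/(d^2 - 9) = d*(d - 6)/(d + 3)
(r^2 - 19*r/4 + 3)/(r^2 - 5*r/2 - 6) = (4*r - 3)/(2*(2*r + 3))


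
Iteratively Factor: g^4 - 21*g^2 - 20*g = (g - 5)*(g^3 + 5*g^2 + 4*g) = (g - 5)*(g + 4)*(g^2 + g) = g*(g - 5)*(g + 4)*(g + 1)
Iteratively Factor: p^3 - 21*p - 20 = (p + 1)*(p^2 - p - 20) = (p - 5)*(p + 1)*(p + 4)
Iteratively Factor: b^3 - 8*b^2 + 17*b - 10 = (b - 5)*(b^2 - 3*b + 2) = (b - 5)*(b - 1)*(b - 2)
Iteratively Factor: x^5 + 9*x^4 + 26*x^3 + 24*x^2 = (x + 4)*(x^4 + 5*x^3 + 6*x^2) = (x + 2)*(x + 4)*(x^3 + 3*x^2) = x*(x + 2)*(x + 4)*(x^2 + 3*x) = x*(x + 2)*(x + 3)*(x + 4)*(x)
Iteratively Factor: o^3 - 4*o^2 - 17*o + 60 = (o + 4)*(o^2 - 8*o + 15) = (o - 5)*(o + 4)*(o - 3)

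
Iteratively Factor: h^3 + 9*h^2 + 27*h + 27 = (h + 3)*(h^2 + 6*h + 9) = (h + 3)^2*(h + 3)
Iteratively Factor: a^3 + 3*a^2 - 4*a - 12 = (a + 2)*(a^2 + a - 6) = (a + 2)*(a + 3)*(a - 2)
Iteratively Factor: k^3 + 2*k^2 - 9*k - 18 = (k + 3)*(k^2 - k - 6) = (k - 3)*(k + 3)*(k + 2)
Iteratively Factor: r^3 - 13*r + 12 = (r + 4)*(r^2 - 4*r + 3) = (r - 3)*(r + 4)*(r - 1)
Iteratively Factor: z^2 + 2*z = (z)*(z + 2)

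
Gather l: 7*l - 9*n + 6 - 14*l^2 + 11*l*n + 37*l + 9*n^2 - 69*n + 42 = -14*l^2 + l*(11*n + 44) + 9*n^2 - 78*n + 48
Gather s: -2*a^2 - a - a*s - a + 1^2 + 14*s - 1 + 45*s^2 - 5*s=-2*a^2 - 2*a + 45*s^2 + s*(9 - a)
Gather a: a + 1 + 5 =a + 6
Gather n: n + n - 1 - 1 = 2*n - 2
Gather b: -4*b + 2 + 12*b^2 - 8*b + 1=12*b^2 - 12*b + 3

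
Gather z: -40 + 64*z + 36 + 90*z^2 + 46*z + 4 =90*z^2 + 110*z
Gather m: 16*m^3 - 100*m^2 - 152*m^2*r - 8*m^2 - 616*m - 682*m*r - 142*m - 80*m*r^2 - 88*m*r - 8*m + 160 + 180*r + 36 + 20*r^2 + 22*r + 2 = 16*m^3 + m^2*(-152*r - 108) + m*(-80*r^2 - 770*r - 766) + 20*r^2 + 202*r + 198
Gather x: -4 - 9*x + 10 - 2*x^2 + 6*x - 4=-2*x^2 - 3*x + 2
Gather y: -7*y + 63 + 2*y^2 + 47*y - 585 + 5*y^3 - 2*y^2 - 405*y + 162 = 5*y^3 - 365*y - 360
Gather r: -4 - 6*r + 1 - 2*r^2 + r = -2*r^2 - 5*r - 3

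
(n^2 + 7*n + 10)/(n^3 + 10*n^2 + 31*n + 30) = 1/(n + 3)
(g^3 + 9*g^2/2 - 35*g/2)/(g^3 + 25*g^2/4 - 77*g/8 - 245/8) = 4*g/(4*g + 7)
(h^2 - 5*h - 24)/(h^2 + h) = (h^2 - 5*h - 24)/(h*(h + 1))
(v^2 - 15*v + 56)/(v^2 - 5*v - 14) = (v - 8)/(v + 2)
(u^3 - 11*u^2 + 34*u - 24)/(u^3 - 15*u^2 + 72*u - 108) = (u^2 - 5*u + 4)/(u^2 - 9*u + 18)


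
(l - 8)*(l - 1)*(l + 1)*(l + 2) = l^4 - 6*l^3 - 17*l^2 + 6*l + 16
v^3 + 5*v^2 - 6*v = v*(v - 1)*(v + 6)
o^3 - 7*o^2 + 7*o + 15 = (o - 5)*(o - 3)*(o + 1)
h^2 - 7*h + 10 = (h - 5)*(h - 2)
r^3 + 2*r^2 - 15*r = r*(r - 3)*(r + 5)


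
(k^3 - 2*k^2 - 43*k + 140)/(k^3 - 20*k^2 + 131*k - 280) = (k^2 + 3*k - 28)/(k^2 - 15*k + 56)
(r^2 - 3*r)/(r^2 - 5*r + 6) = r/(r - 2)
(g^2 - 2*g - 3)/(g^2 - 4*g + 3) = (g + 1)/(g - 1)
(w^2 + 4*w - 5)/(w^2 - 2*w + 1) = (w + 5)/(w - 1)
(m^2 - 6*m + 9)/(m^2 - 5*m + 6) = (m - 3)/(m - 2)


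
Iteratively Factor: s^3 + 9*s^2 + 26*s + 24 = (s + 2)*(s^2 + 7*s + 12) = (s + 2)*(s + 3)*(s + 4)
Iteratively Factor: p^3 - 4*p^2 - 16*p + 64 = (p + 4)*(p^2 - 8*p + 16) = (p - 4)*(p + 4)*(p - 4)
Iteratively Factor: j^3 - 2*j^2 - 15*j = (j)*(j^2 - 2*j - 15) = j*(j - 5)*(j + 3)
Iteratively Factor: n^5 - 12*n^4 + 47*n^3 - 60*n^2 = (n - 4)*(n^4 - 8*n^3 + 15*n^2) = (n - 5)*(n - 4)*(n^3 - 3*n^2) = (n - 5)*(n - 4)*(n - 3)*(n^2) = n*(n - 5)*(n - 4)*(n - 3)*(n)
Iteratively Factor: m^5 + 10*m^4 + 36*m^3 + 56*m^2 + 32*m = (m)*(m^4 + 10*m^3 + 36*m^2 + 56*m + 32) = m*(m + 2)*(m^3 + 8*m^2 + 20*m + 16) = m*(m + 2)^2*(m^2 + 6*m + 8) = m*(m + 2)^3*(m + 4)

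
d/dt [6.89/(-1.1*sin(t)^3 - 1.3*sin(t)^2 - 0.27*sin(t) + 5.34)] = (22.737*sin(t)^2 + 17.914*sin(t) + 1.8603)*cos(t)/(1.1*sin(t)^3 + 1.3*sin(t)^2 + 0.27*sin(t) - 5.34)^2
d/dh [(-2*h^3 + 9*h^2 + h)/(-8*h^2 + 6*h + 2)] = (8*h^4 - 12*h^3 + 25*h^2 + 18*h + 1)/(2*(16*h^4 - 24*h^3 + h^2 + 6*h + 1))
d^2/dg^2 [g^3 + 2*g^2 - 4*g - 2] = 6*g + 4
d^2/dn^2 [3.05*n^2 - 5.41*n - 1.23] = 6.10000000000000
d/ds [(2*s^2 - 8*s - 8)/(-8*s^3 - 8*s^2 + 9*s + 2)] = 2*(8*s^4 - 64*s^3 - 119*s^2 - 60*s + 28)/(64*s^6 + 128*s^5 - 80*s^4 - 176*s^3 + 49*s^2 + 36*s + 4)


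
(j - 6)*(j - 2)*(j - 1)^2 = j^4 - 10*j^3 + 29*j^2 - 32*j + 12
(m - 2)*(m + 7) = m^2 + 5*m - 14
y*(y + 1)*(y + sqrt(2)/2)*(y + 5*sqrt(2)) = y^4 + y^3 + 11*sqrt(2)*y^3/2 + 5*y^2 + 11*sqrt(2)*y^2/2 + 5*y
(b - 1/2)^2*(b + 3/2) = b^3 + b^2/2 - 5*b/4 + 3/8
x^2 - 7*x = x*(x - 7)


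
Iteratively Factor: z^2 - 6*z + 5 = (z - 1)*(z - 5)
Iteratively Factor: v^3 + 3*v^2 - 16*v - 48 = (v + 4)*(v^2 - v - 12) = (v - 4)*(v + 4)*(v + 3)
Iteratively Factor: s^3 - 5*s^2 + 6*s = (s - 2)*(s^2 - 3*s) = s*(s - 2)*(s - 3)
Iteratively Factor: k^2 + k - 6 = (k - 2)*(k + 3)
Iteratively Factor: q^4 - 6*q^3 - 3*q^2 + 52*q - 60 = (q + 3)*(q^3 - 9*q^2 + 24*q - 20) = (q - 5)*(q + 3)*(q^2 - 4*q + 4) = (q - 5)*(q - 2)*(q + 3)*(q - 2)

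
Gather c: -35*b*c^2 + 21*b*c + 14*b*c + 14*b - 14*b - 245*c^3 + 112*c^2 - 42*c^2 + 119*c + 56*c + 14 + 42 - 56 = -245*c^3 + c^2*(70 - 35*b) + c*(35*b + 175)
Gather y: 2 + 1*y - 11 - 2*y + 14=5 - y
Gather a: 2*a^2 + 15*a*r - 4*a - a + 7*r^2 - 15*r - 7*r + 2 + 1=2*a^2 + a*(15*r - 5) + 7*r^2 - 22*r + 3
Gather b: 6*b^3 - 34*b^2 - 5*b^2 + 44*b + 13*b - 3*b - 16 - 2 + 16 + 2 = 6*b^3 - 39*b^2 + 54*b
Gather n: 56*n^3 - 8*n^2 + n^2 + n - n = 56*n^3 - 7*n^2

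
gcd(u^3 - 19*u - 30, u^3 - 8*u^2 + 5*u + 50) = u^2 - 3*u - 10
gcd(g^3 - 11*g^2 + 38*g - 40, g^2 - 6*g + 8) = g^2 - 6*g + 8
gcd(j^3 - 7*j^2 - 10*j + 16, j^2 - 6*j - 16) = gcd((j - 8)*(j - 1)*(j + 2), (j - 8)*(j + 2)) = j^2 - 6*j - 16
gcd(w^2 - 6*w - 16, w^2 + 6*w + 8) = w + 2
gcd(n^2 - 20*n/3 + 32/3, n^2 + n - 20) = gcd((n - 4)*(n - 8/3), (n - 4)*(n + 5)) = n - 4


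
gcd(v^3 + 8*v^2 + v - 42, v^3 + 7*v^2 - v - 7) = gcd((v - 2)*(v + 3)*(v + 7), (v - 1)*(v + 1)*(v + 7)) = v + 7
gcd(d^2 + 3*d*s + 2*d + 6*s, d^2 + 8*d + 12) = d + 2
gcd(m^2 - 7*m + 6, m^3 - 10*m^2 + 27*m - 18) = m^2 - 7*m + 6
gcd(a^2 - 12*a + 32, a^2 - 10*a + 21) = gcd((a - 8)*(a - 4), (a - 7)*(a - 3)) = 1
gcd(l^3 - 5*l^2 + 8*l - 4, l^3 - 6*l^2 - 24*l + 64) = l - 2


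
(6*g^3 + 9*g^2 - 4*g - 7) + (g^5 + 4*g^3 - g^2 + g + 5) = g^5 + 10*g^3 + 8*g^2 - 3*g - 2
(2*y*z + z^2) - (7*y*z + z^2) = -5*y*z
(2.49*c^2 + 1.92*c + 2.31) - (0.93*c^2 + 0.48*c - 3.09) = 1.56*c^2 + 1.44*c + 5.4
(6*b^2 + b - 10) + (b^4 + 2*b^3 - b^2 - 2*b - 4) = b^4 + 2*b^3 + 5*b^2 - b - 14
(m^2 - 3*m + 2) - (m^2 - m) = 2 - 2*m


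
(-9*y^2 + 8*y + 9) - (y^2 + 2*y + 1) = -10*y^2 + 6*y + 8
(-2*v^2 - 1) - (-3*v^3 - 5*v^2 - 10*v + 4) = 3*v^3 + 3*v^2 + 10*v - 5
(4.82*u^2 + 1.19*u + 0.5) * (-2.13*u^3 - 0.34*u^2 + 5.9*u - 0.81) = -10.2666*u^5 - 4.1735*u^4 + 26.9684*u^3 + 2.9468*u^2 + 1.9861*u - 0.405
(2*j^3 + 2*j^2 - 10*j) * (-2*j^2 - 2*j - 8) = -4*j^5 - 8*j^4 + 4*j^2 + 80*j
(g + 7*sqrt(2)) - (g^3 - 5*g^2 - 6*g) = -g^3 + 5*g^2 + 7*g + 7*sqrt(2)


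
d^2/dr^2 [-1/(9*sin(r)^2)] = 2*(2*sin(r)^2 - 3)/(9*sin(r)^4)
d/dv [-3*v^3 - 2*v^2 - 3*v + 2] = -9*v^2 - 4*v - 3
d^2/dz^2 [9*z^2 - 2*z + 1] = 18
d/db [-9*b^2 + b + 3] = 1 - 18*b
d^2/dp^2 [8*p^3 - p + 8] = 48*p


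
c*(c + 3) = c^2 + 3*c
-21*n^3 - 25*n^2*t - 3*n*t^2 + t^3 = (-7*n + t)*(n + t)*(3*n + t)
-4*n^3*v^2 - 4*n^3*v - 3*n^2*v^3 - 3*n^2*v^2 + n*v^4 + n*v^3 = v*(-4*n + v)*(n + v)*(n*v + n)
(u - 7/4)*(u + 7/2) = u^2 + 7*u/4 - 49/8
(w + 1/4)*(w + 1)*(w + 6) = w^3 + 29*w^2/4 + 31*w/4 + 3/2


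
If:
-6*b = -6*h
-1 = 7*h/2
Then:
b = -2/7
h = -2/7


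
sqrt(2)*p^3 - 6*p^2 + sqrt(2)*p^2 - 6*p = p*(p - 3*sqrt(2))*(sqrt(2)*p + sqrt(2))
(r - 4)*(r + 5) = r^2 + r - 20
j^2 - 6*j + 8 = (j - 4)*(j - 2)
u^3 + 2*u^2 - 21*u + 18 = (u - 3)*(u - 1)*(u + 6)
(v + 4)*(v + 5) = v^2 + 9*v + 20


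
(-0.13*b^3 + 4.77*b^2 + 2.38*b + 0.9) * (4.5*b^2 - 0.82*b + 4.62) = -0.585*b^5 + 21.5716*b^4 + 6.198*b^3 + 24.1358*b^2 + 10.2576*b + 4.158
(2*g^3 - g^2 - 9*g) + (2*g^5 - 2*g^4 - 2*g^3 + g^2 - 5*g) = 2*g^5 - 2*g^4 - 14*g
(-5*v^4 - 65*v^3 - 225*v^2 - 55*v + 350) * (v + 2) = -5*v^5 - 75*v^4 - 355*v^3 - 505*v^2 + 240*v + 700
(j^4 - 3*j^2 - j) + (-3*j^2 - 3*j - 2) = j^4 - 6*j^2 - 4*j - 2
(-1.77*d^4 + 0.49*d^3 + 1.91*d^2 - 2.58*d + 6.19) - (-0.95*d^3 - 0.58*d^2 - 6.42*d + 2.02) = -1.77*d^4 + 1.44*d^3 + 2.49*d^2 + 3.84*d + 4.17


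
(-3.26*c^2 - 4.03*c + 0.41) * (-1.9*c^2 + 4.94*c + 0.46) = 6.194*c^4 - 8.4474*c^3 - 22.1868*c^2 + 0.1716*c + 0.1886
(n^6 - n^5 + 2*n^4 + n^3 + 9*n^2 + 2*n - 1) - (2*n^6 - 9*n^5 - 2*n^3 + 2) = -n^6 + 8*n^5 + 2*n^4 + 3*n^3 + 9*n^2 + 2*n - 3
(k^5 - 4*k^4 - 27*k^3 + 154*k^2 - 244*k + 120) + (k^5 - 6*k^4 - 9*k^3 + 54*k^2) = 2*k^5 - 10*k^4 - 36*k^3 + 208*k^2 - 244*k + 120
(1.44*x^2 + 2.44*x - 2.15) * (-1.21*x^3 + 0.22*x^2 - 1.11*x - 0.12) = -1.7424*x^5 - 2.6356*x^4 + 1.5399*x^3 - 3.3542*x^2 + 2.0937*x + 0.258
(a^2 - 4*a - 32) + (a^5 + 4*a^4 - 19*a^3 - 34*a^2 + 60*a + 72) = a^5 + 4*a^4 - 19*a^3 - 33*a^2 + 56*a + 40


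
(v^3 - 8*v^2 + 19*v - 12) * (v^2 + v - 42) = v^5 - 7*v^4 - 31*v^3 + 343*v^2 - 810*v + 504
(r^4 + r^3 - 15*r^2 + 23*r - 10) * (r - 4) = r^5 - 3*r^4 - 19*r^3 + 83*r^2 - 102*r + 40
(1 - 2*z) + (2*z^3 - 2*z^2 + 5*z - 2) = 2*z^3 - 2*z^2 + 3*z - 1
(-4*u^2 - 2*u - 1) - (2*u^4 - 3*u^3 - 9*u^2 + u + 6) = -2*u^4 + 3*u^3 + 5*u^2 - 3*u - 7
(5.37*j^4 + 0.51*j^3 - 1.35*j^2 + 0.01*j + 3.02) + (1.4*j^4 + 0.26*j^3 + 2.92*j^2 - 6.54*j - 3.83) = 6.77*j^4 + 0.77*j^3 + 1.57*j^2 - 6.53*j - 0.81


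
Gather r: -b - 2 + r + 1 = -b + r - 1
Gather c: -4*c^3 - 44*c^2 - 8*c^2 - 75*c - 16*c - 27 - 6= -4*c^3 - 52*c^2 - 91*c - 33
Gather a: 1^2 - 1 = 0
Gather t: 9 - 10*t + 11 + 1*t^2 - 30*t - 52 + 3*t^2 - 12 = 4*t^2 - 40*t - 44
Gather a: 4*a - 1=4*a - 1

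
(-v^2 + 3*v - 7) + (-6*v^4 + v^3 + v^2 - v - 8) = -6*v^4 + v^3 + 2*v - 15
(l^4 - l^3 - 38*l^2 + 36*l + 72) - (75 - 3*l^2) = l^4 - l^3 - 35*l^2 + 36*l - 3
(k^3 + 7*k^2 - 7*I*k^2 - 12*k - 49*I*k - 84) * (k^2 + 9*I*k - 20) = k^5 + 7*k^4 + 2*I*k^4 + 31*k^3 + 14*I*k^3 + 217*k^2 + 32*I*k^2 + 240*k + 224*I*k + 1680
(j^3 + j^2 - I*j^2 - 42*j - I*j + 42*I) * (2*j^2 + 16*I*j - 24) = 2*j^5 + 2*j^4 + 14*I*j^4 - 92*j^3 + 14*I*j^3 - 8*j^2 - 564*I*j^2 + 336*j + 24*I*j - 1008*I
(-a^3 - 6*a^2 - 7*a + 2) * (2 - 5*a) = 5*a^4 + 28*a^3 + 23*a^2 - 24*a + 4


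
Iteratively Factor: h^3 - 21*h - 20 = (h + 4)*(h^2 - 4*h - 5) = (h - 5)*(h + 4)*(h + 1)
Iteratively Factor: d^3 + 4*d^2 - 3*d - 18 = (d - 2)*(d^2 + 6*d + 9) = (d - 2)*(d + 3)*(d + 3)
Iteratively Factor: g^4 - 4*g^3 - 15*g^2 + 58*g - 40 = (g - 5)*(g^3 + g^2 - 10*g + 8) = (g - 5)*(g - 2)*(g^2 + 3*g - 4) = (g - 5)*(g - 2)*(g - 1)*(g + 4)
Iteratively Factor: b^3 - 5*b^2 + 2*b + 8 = (b + 1)*(b^2 - 6*b + 8) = (b - 4)*(b + 1)*(b - 2)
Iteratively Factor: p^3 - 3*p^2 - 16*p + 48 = (p + 4)*(p^2 - 7*p + 12) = (p - 3)*(p + 4)*(p - 4)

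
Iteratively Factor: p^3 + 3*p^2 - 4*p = (p + 4)*(p^2 - p) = (p - 1)*(p + 4)*(p)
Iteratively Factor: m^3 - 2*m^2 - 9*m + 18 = (m - 3)*(m^2 + m - 6) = (m - 3)*(m - 2)*(m + 3)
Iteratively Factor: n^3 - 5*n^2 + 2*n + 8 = (n + 1)*(n^2 - 6*n + 8) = (n - 4)*(n + 1)*(n - 2)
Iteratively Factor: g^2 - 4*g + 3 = (g - 3)*(g - 1)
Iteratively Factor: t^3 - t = (t - 1)*(t^2 + t) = (t - 1)*(t + 1)*(t)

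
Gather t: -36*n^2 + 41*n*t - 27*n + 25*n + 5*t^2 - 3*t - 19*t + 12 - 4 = -36*n^2 - 2*n + 5*t^2 + t*(41*n - 22) + 8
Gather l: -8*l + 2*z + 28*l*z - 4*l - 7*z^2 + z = l*(28*z - 12) - 7*z^2 + 3*z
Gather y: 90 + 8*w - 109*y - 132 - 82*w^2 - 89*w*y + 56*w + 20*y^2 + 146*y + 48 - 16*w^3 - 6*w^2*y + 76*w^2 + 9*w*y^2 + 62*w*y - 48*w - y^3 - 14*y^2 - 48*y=-16*w^3 - 6*w^2 + 16*w - y^3 + y^2*(9*w + 6) + y*(-6*w^2 - 27*w - 11) + 6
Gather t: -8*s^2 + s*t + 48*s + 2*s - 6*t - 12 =-8*s^2 + 50*s + t*(s - 6) - 12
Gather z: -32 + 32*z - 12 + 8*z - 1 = 40*z - 45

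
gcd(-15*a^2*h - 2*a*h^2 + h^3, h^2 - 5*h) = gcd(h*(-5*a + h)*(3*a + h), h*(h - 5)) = h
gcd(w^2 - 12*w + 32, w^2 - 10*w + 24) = w - 4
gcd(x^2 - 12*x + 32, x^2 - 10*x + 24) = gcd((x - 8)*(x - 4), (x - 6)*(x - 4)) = x - 4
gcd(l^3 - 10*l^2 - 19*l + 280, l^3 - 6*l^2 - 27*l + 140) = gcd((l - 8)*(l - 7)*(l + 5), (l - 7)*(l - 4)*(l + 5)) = l^2 - 2*l - 35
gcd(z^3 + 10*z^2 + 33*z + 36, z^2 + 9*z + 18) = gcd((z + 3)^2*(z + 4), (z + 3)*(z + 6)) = z + 3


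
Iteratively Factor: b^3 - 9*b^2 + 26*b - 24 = (b - 4)*(b^2 - 5*b + 6) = (b - 4)*(b - 2)*(b - 3)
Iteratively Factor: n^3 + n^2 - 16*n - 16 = (n - 4)*(n^2 + 5*n + 4) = (n - 4)*(n + 4)*(n + 1)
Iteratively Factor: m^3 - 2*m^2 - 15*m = (m)*(m^2 - 2*m - 15) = m*(m + 3)*(m - 5)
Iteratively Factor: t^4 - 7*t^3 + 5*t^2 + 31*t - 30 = (t + 2)*(t^3 - 9*t^2 + 23*t - 15) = (t - 1)*(t + 2)*(t^2 - 8*t + 15) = (t - 3)*(t - 1)*(t + 2)*(t - 5)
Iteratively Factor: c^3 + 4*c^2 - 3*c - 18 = (c + 3)*(c^2 + c - 6) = (c + 3)^2*(c - 2)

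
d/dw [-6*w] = -6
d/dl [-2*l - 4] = -2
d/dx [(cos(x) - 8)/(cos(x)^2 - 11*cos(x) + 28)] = (cos(x)^2 - 16*cos(x) + 60)*sin(x)/(cos(x)^2 - 11*cos(x) + 28)^2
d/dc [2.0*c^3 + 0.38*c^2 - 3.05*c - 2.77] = 6.0*c^2 + 0.76*c - 3.05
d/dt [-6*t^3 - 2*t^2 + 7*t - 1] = -18*t^2 - 4*t + 7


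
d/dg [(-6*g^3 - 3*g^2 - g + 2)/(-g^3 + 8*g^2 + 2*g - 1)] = (-51*g^4 - 26*g^3 + 26*g^2 - 26*g - 3)/(g^6 - 16*g^5 + 60*g^4 + 34*g^3 - 12*g^2 - 4*g + 1)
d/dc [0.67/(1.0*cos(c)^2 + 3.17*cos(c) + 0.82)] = (1.34*cos(c) + 2.1239)*sin(c)/(1.0*cos(c)^2 + 3.17*cos(c) + 0.82)^2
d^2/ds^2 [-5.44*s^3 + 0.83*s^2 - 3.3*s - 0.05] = 1.66 - 32.64*s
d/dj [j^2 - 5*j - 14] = 2*j - 5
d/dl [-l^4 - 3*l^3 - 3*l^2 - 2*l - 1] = -4*l^3 - 9*l^2 - 6*l - 2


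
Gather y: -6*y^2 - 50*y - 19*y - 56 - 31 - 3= -6*y^2 - 69*y - 90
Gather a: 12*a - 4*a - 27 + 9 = 8*a - 18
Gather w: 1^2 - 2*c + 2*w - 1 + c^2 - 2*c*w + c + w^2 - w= c^2 - c + w^2 + w*(1 - 2*c)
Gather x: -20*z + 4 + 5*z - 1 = 3 - 15*z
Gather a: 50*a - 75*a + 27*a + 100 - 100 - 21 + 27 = 2*a + 6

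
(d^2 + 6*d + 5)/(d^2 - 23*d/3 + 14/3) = 3*(d^2 + 6*d + 5)/(3*d^2 - 23*d + 14)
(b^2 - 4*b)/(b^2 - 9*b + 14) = b*(b - 4)/(b^2 - 9*b + 14)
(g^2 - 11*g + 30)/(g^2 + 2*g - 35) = (g - 6)/(g + 7)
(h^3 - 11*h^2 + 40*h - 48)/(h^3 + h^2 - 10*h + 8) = (h^3 - 11*h^2 + 40*h - 48)/(h^3 + h^2 - 10*h + 8)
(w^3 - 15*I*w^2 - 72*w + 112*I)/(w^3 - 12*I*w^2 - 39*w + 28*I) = (w - 4*I)/(w - I)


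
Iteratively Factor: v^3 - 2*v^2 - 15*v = (v - 5)*(v^2 + 3*v) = (v - 5)*(v + 3)*(v)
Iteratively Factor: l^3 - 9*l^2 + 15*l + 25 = (l - 5)*(l^2 - 4*l - 5) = (l - 5)^2*(l + 1)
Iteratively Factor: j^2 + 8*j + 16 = (j + 4)*(j + 4)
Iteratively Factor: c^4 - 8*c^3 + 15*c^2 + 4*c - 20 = (c - 2)*(c^3 - 6*c^2 + 3*c + 10) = (c - 2)^2*(c^2 - 4*c - 5) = (c - 5)*(c - 2)^2*(c + 1)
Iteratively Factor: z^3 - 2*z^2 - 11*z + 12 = (z - 4)*(z^2 + 2*z - 3) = (z - 4)*(z - 1)*(z + 3)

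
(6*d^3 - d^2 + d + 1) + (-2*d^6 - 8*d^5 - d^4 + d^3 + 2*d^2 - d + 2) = -2*d^6 - 8*d^5 - d^4 + 7*d^3 + d^2 + 3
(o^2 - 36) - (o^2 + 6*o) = -6*o - 36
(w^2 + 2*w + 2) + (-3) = w^2 + 2*w - 1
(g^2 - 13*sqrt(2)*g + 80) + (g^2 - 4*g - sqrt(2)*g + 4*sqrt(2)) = 2*g^2 - 14*sqrt(2)*g - 4*g + 4*sqrt(2) + 80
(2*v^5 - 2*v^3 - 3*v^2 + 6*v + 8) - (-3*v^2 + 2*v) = 2*v^5 - 2*v^3 + 4*v + 8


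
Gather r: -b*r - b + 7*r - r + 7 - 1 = -b + r*(6 - b) + 6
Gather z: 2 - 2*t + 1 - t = 3 - 3*t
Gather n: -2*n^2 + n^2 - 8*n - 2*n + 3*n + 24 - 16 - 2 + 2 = -n^2 - 7*n + 8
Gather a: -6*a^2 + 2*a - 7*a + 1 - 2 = -6*a^2 - 5*a - 1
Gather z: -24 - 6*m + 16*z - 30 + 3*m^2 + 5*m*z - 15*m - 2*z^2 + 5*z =3*m^2 - 21*m - 2*z^2 + z*(5*m + 21) - 54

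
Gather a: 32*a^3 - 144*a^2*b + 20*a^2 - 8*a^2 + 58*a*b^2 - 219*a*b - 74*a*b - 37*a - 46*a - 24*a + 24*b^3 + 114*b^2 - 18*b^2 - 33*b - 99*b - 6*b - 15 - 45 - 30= 32*a^3 + a^2*(12 - 144*b) + a*(58*b^2 - 293*b - 107) + 24*b^3 + 96*b^2 - 138*b - 90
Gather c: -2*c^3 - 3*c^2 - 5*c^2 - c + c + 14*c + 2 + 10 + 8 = -2*c^3 - 8*c^2 + 14*c + 20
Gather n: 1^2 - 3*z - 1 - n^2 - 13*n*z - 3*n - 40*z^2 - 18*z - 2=-n^2 + n*(-13*z - 3) - 40*z^2 - 21*z - 2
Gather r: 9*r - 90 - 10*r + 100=10 - r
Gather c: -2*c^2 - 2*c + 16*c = -2*c^2 + 14*c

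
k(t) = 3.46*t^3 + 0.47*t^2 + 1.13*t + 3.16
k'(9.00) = 850.37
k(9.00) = 2573.74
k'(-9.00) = 833.45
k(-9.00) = -2491.28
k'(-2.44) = 60.63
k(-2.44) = -47.06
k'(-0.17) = 1.27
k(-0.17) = 2.96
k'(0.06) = 1.22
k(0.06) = 3.23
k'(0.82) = 8.88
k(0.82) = 6.31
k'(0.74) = 7.51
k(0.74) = 5.66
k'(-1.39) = 19.88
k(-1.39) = -6.79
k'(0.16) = 1.55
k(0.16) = 3.37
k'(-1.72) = 30.22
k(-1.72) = -15.00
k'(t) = 10.38*t^2 + 0.94*t + 1.13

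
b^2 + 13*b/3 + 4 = (b + 4/3)*(b + 3)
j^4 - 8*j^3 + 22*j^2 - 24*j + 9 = (j - 3)^2*(j - 1)^2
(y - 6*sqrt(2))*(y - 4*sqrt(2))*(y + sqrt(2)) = y^3 - 9*sqrt(2)*y^2 + 28*y + 48*sqrt(2)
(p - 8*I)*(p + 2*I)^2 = p^3 - 4*I*p^2 + 28*p + 32*I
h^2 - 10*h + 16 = (h - 8)*(h - 2)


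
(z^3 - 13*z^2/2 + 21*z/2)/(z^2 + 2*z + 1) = z*(2*z^2 - 13*z + 21)/(2*(z^2 + 2*z + 1))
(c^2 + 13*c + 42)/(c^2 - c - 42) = (c + 7)/(c - 7)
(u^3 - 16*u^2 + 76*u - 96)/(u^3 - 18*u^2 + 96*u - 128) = (u - 6)/(u - 8)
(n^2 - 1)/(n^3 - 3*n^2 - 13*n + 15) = (n + 1)/(n^2 - 2*n - 15)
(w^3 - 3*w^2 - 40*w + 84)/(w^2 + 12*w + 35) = (w^3 - 3*w^2 - 40*w + 84)/(w^2 + 12*w + 35)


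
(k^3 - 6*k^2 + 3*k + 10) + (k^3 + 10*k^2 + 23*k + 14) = 2*k^3 + 4*k^2 + 26*k + 24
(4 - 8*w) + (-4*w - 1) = 3 - 12*w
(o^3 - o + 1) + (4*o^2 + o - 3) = o^3 + 4*o^2 - 2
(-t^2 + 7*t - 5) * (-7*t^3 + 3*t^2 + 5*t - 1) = 7*t^5 - 52*t^4 + 51*t^3 + 21*t^2 - 32*t + 5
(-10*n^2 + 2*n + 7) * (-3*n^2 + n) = 30*n^4 - 16*n^3 - 19*n^2 + 7*n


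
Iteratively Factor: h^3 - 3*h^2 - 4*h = (h - 4)*(h^2 + h) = (h - 4)*(h + 1)*(h)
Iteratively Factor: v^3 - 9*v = (v)*(v^2 - 9) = v*(v - 3)*(v + 3)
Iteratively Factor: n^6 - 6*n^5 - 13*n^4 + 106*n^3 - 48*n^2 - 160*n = (n - 2)*(n^5 - 4*n^4 - 21*n^3 + 64*n^2 + 80*n) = (n - 2)*(n + 4)*(n^4 - 8*n^3 + 11*n^2 + 20*n) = (n - 2)*(n + 1)*(n + 4)*(n^3 - 9*n^2 + 20*n) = (n - 5)*(n - 2)*(n + 1)*(n + 4)*(n^2 - 4*n) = (n - 5)*(n - 4)*(n - 2)*(n + 1)*(n + 4)*(n)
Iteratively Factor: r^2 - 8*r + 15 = (r - 5)*(r - 3)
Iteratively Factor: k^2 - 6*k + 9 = (k - 3)*(k - 3)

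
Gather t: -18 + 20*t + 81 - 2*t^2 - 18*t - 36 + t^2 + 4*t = -t^2 + 6*t + 27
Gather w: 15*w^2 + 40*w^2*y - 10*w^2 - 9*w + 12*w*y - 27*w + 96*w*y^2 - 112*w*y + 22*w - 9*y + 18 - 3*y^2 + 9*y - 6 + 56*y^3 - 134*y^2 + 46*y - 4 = w^2*(40*y + 5) + w*(96*y^2 - 100*y - 14) + 56*y^3 - 137*y^2 + 46*y + 8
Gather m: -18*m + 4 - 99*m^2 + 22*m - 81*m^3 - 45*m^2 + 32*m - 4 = -81*m^3 - 144*m^2 + 36*m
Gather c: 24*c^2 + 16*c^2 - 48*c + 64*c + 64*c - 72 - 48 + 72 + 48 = 40*c^2 + 80*c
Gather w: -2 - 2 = -4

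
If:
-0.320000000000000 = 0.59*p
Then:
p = -0.54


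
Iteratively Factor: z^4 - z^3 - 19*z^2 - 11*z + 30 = (z - 5)*(z^3 + 4*z^2 + z - 6) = (z - 5)*(z + 2)*(z^2 + 2*z - 3) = (z - 5)*(z - 1)*(z + 2)*(z + 3)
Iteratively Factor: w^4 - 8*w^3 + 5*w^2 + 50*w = (w + 2)*(w^3 - 10*w^2 + 25*w) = (w - 5)*(w + 2)*(w^2 - 5*w) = (w - 5)^2*(w + 2)*(w)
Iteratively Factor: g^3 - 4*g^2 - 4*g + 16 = (g - 4)*(g^2 - 4) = (g - 4)*(g - 2)*(g + 2)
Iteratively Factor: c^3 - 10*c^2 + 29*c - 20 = (c - 5)*(c^2 - 5*c + 4) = (c - 5)*(c - 4)*(c - 1)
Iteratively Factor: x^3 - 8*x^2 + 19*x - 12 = (x - 1)*(x^2 - 7*x + 12) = (x - 4)*(x - 1)*(x - 3)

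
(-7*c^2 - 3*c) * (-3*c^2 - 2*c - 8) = 21*c^4 + 23*c^3 + 62*c^2 + 24*c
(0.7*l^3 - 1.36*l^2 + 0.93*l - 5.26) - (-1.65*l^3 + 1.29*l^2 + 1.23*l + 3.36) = 2.35*l^3 - 2.65*l^2 - 0.3*l - 8.62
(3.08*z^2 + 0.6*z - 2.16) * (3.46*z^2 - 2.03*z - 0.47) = 10.6568*z^4 - 4.1764*z^3 - 10.1392*z^2 + 4.1028*z + 1.0152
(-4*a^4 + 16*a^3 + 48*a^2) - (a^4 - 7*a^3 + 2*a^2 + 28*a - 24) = -5*a^4 + 23*a^3 + 46*a^2 - 28*a + 24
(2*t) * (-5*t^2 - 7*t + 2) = -10*t^3 - 14*t^2 + 4*t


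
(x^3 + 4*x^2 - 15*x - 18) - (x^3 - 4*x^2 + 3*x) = 8*x^2 - 18*x - 18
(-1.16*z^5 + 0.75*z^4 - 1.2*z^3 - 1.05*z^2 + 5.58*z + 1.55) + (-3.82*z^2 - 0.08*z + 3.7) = -1.16*z^5 + 0.75*z^4 - 1.2*z^3 - 4.87*z^2 + 5.5*z + 5.25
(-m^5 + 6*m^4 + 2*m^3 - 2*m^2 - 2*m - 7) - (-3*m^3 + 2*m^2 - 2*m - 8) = -m^5 + 6*m^4 + 5*m^3 - 4*m^2 + 1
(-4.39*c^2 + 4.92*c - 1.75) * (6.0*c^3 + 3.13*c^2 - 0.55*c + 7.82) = -26.34*c^5 + 15.7793*c^4 + 7.3141*c^3 - 42.5133*c^2 + 39.4369*c - 13.685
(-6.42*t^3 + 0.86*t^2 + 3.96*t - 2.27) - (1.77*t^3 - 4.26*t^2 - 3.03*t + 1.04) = -8.19*t^3 + 5.12*t^2 + 6.99*t - 3.31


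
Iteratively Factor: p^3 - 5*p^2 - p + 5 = (p + 1)*(p^2 - 6*p + 5) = (p - 1)*(p + 1)*(p - 5)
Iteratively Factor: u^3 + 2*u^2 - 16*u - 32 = (u - 4)*(u^2 + 6*u + 8) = (u - 4)*(u + 2)*(u + 4)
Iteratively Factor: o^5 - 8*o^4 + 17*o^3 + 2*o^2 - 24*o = (o + 1)*(o^4 - 9*o^3 + 26*o^2 - 24*o) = (o - 4)*(o + 1)*(o^3 - 5*o^2 + 6*o) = (o - 4)*(o - 3)*(o + 1)*(o^2 - 2*o) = (o - 4)*(o - 3)*(o - 2)*(o + 1)*(o)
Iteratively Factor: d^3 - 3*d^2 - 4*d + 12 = (d - 3)*(d^2 - 4) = (d - 3)*(d - 2)*(d + 2)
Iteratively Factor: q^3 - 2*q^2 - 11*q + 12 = (q - 4)*(q^2 + 2*q - 3) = (q - 4)*(q + 3)*(q - 1)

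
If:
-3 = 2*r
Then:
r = -3/2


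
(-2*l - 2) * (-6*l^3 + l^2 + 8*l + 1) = 12*l^4 + 10*l^3 - 18*l^2 - 18*l - 2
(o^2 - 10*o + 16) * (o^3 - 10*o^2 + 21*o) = o^5 - 20*o^4 + 137*o^3 - 370*o^2 + 336*o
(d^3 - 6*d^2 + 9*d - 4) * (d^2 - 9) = d^5 - 6*d^4 + 50*d^2 - 81*d + 36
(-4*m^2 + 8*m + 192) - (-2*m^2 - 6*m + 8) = -2*m^2 + 14*m + 184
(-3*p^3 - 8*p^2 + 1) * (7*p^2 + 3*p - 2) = -21*p^5 - 65*p^4 - 18*p^3 + 23*p^2 + 3*p - 2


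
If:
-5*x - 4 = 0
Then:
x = -4/5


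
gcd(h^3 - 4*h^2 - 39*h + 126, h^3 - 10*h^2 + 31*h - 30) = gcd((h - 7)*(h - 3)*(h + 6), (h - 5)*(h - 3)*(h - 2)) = h - 3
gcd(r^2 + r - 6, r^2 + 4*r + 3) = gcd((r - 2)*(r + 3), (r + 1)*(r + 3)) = r + 3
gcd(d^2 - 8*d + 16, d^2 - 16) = d - 4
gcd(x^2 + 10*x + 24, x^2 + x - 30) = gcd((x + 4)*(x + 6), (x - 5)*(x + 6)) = x + 6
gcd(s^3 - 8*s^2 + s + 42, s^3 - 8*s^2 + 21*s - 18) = s - 3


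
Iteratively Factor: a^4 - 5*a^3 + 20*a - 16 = (a - 4)*(a^3 - a^2 - 4*a + 4) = (a - 4)*(a - 1)*(a^2 - 4) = (a - 4)*(a - 1)*(a + 2)*(a - 2)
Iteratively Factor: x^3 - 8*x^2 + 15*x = (x - 3)*(x^2 - 5*x) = x*(x - 3)*(x - 5)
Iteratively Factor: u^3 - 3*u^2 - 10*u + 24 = (u - 2)*(u^2 - u - 12) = (u - 4)*(u - 2)*(u + 3)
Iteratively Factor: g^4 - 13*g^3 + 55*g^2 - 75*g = (g - 3)*(g^3 - 10*g^2 + 25*g) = (g - 5)*(g - 3)*(g^2 - 5*g) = g*(g - 5)*(g - 3)*(g - 5)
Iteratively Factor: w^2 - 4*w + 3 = (w - 3)*(w - 1)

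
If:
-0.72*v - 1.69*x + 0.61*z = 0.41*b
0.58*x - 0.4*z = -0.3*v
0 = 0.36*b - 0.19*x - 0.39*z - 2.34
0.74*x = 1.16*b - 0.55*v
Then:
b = 4.55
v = 22.64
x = -9.69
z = 2.92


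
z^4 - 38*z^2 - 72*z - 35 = (z - 7)*(z + 1)^2*(z + 5)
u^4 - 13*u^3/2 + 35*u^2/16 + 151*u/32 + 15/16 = (u - 6)*(u - 5/4)*(u + 1/4)*(u + 1/2)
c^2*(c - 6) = c^3 - 6*c^2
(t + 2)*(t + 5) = t^2 + 7*t + 10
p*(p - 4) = p^2 - 4*p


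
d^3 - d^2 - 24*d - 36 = (d - 6)*(d + 2)*(d + 3)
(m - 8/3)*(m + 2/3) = m^2 - 2*m - 16/9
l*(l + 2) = l^2 + 2*l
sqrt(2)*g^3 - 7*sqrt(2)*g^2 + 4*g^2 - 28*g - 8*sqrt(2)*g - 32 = (g - 8)*(g + 2*sqrt(2))*(sqrt(2)*g + sqrt(2))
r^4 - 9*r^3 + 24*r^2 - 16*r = r*(r - 4)^2*(r - 1)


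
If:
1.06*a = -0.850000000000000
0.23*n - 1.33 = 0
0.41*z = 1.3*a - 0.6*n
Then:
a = -0.80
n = 5.78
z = -11.00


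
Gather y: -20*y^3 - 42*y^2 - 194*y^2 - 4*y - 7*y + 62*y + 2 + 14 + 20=-20*y^3 - 236*y^2 + 51*y + 36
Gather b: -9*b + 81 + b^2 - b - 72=b^2 - 10*b + 9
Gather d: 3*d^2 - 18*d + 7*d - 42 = 3*d^2 - 11*d - 42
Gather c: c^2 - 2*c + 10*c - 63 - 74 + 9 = c^2 + 8*c - 128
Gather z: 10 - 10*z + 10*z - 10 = 0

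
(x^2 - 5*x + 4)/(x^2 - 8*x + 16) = (x - 1)/(x - 4)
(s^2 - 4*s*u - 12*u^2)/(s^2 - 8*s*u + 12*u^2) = (s + 2*u)/(s - 2*u)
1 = 1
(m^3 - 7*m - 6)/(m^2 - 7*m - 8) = (m^2 - m - 6)/(m - 8)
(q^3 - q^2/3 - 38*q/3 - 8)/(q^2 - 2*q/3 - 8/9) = 3*(q^2 - q - 12)/(3*q - 4)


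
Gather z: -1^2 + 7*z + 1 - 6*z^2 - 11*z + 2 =-6*z^2 - 4*z + 2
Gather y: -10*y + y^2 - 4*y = y^2 - 14*y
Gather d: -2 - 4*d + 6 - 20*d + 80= 84 - 24*d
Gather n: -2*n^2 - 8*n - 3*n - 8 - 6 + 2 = -2*n^2 - 11*n - 12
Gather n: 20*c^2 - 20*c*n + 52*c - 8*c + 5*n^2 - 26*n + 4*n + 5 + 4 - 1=20*c^2 + 44*c + 5*n^2 + n*(-20*c - 22) + 8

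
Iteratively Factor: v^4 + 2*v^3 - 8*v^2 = (v + 4)*(v^3 - 2*v^2) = v*(v + 4)*(v^2 - 2*v) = v*(v - 2)*(v + 4)*(v)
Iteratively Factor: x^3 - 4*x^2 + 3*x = (x - 3)*(x^2 - x) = x*(x - 3)*(x - 1)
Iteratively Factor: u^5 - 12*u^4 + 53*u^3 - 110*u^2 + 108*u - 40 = (u - 2)*(u^4 - 10*u^3 + 33*u^2 - 44*u + 20) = (u - 5)*(u - 2)*(u^3 - 5*u^2 + 8*u - 4) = (u - 5)*(u - 2)^2*(u^2 - 3*u + 2) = (u - 5)*(u - 2)^3*(u - 1)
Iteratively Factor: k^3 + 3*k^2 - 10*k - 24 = (k - 3)*(k^2 + 6*k + 8) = (k - 3)*(k + 4)*(k + 2)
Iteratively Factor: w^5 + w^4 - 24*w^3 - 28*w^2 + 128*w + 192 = (w - 4)*(w^4 + 5*w^3 - 4*w^2 - 44*w - 48) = (w - 4)*(w + 2)*(w^3 + 3*w^2 - 10*w - 24) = (w - 4)*(w + 2)^2*(w^2 + w - 12) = (w - 4)*(w - 3)*(w + 2)^2*(w + 4)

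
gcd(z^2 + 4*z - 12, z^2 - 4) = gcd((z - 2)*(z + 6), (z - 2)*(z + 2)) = z - 2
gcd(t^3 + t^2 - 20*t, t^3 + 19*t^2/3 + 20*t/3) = t^2 + 5*t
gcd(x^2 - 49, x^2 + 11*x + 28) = x + 7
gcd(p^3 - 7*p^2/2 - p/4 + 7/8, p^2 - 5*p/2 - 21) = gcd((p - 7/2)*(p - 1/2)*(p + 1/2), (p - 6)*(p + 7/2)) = 1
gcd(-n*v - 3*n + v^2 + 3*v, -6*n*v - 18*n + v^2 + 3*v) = v + 3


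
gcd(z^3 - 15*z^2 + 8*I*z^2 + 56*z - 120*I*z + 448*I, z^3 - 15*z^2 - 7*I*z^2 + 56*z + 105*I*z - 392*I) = z^2 - 15*z + 56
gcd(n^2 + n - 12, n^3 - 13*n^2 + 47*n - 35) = 1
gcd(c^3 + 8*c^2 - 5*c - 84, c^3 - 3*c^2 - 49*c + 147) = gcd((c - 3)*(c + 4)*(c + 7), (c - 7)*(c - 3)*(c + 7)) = c^2 + 4*c - 21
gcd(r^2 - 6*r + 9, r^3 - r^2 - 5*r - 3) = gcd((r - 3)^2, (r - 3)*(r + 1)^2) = r - 3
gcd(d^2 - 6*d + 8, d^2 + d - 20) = d - 4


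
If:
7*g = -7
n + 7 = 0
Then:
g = -1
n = -7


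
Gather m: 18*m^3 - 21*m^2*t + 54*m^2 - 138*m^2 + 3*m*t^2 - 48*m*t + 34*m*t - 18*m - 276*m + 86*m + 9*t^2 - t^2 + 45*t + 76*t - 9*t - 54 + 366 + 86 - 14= 18*m^3 + m^2*(-21*t - 84) + m*(3*t^2 - 14*t - 208) + 8*t^2 + 112*t + 384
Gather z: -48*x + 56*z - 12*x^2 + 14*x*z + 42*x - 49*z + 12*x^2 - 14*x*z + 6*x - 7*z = 0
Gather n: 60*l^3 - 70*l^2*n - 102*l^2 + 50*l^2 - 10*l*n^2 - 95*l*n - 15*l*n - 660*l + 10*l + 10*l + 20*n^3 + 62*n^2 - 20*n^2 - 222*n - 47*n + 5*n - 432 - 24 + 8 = 60*l^3 - 52*l^2 - 640*l + 20*n^3 + n^2*(42 - 10*l) + n*(-70*l^2 - 110*l - 264) - 448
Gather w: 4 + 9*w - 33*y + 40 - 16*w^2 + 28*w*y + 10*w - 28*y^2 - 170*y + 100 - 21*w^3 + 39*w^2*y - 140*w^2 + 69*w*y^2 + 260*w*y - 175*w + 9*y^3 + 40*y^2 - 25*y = -21*w^3 + w^2*(39*y - 156) + w*(69*y^2 + 288*y - 156) + 9*y^3 + 12*y^2 - 228*y + 144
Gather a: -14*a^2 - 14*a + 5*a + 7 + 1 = -14*a^2 - 9*a + 8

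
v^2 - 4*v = v*(v - 4)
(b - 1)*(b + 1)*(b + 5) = b^3 + 5*b^2 - b - 5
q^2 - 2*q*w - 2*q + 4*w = (q - 2)*(q - 2*w)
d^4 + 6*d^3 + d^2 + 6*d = d*(d + 6)*(d - I)*(d + I)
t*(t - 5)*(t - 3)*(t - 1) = t^4 - 9*t^3 + 23*t^2 - 15*t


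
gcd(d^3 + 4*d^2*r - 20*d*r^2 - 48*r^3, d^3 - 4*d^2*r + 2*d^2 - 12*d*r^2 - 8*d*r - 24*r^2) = d + 2*r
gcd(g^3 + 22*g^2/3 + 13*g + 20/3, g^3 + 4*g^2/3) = g + 4/3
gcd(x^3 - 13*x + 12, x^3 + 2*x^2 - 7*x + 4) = x^2 + 3*x - 4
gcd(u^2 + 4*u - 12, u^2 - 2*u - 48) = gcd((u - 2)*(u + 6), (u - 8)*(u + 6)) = u + 6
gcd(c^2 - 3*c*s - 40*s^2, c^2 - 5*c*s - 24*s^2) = -c + 8*s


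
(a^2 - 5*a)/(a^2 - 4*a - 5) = a/(a + 1)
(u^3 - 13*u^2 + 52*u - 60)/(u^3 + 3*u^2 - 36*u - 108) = (u^2 - 7*u + 10)/(u^2 + 9*u + 18)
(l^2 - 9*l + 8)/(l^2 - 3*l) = (l^2 - 9*l + 8)/(l*(l - 3))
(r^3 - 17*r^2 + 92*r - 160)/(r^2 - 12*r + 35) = (r^2 - 12*r + 32)/(r - 7)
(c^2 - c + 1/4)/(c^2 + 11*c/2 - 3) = (c - 1/2)/(c + 6)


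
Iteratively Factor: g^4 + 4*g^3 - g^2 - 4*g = (g + 4)*(g^3 - g) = (g - 1)*(g + 4)*(g^2 + g) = (g - 1)*(g + 1)*(g + 4)*(g)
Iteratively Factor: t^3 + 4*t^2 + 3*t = (t + 1)*(t^2 + 3*t) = t*(t + 1)*(t + 3)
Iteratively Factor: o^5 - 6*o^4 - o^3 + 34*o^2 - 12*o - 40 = (o - 2)*(o^4 - 4*o^3 - 9*o^2 + 16*o + 20) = (o - 2)*(o + 1)*(o^3 - 5*o^2 - 4*o + 20) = (o - 2)^2*(o + 1)*(o^2 - 3*o - 10) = (o - 5)*(o - 2)^2*(o + 1)*(o + 2)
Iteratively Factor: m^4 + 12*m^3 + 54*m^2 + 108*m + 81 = (m + 3)*(m^3 + 9*m^2 + 27*m + 27) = (m + 3)^2*(m^2 + 6*m + 9) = (m + 3)^3*(m + 3)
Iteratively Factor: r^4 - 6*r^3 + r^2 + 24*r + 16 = (r + 1)*(r^3 - 7*r^2 + 8*r + 16) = (r - 4)*(r + 1)*(r^2 - 3*r - 4) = (r - 4)^2*(r + 1)*(r + 1)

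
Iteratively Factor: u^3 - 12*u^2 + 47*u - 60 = (u - 4)*(u^2 - 8*u + 15) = (u - 5)*(u - 4)*(u - 3)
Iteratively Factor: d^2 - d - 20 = (d - 5)*(d + 4)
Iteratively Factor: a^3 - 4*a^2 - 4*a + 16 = (a + 2)*(a^2 - 6*a + 8) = (a - 2)*(a + 2)*(a - 4)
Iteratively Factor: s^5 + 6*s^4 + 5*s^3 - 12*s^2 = (s - 1)*(s^4 + 7*s^3 + 12*s^2) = (s - 1)*(s + 4)*(s^3 + 3*s^2) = s*(s - 1)*(s + 4)*(s^2 + 3*s) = s^2*(s - 1)*(s + 4)*(s + 3)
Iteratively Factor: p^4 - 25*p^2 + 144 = (p + 3)*(p^3 - 3*p^2 - 16*p + 48) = (p - 4)*(p + 3)*(p^2 + p - 12) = (p - 4)*(p - 3)*(p + 3)*(p + 4)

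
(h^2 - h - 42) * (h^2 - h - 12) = h^4 - 2*h^3 - 53*h^2 + 54*h + 504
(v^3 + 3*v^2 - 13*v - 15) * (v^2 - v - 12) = v^5 + 2*v^4 - 28*v^3 - 38*v^2 + 171*v + 180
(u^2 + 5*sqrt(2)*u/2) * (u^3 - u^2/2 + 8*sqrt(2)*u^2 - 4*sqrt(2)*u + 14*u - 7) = u^5 - u^4/2 + 21*sqrt(2)*u^4/2 - 21*sqrt(2)*u^3/4 + 54*u^3 - 27*u^2 + 35*sqrt(2)*u^2 - 35*sqrt(2)*u/2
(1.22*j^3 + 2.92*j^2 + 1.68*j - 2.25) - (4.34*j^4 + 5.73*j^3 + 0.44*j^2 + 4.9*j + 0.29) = -4.34*j^4 - 4.51*j^3 + 2.48*j^2 - 3.22*j - 2.54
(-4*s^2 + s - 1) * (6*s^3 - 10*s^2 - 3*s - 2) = -24*s^5 + 46*s^4 - 4*s^3 + 15*s^2 + s + 2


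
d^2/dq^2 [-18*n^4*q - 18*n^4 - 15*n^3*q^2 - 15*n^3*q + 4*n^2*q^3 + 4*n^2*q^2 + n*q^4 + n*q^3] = 2*n*(-15*n^2 + 12*n*q + 4*n + 6*q^2 + 3*q)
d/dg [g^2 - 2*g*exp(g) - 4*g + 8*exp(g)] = -2*g*exp(g) + 2*g + 6*exp(g) - 4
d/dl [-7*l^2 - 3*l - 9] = -14*l - 3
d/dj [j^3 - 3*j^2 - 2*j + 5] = 3*j^2 - 6*j - 2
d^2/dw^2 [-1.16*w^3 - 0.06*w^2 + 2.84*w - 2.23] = -6.96*w - 0.12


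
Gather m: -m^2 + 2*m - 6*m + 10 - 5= -m^2 - 4*m + 5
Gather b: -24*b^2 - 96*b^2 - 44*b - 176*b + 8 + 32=-120*b^2 - 220*b + 40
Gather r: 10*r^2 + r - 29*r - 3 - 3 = 10*r^2 - 28*r - 6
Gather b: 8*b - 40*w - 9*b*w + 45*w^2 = b*(8 - 9*w) + 45*w^2 - 40*w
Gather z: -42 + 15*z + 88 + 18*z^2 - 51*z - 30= 18*z^2 - 36*z + 16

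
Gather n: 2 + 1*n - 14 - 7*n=-6*n - 12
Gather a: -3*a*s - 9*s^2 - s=-3*a*s - 9*s^2 - s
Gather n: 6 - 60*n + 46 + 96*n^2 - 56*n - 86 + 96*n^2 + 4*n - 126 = 192*n^2 - 112*n - 160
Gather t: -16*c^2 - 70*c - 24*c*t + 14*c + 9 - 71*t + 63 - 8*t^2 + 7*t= -16*c^2 - 56*c - 8*t^2 + t*(-24*c - 64) + 72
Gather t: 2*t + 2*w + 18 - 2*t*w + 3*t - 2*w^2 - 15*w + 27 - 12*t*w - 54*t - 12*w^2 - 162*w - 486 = t*(-14*w - 49) - 14*w^2 - 175*w - 441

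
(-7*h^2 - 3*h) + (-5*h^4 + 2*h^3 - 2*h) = -5*h^4 + 2*h^3 - 7*h^2 - 5*h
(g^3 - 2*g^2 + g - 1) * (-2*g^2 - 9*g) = -2*g^5 - 5*g^4 + 16*g^3 - 7*g^2 + 9*g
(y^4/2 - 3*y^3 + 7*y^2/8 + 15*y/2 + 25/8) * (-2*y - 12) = -y^5 + 137*y^3/4 - 51*y^2/2 - 385*y/4 - 75/2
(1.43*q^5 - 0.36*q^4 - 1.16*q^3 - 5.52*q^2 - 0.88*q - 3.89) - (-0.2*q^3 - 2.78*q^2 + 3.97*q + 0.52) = 1.43*q^5 - 0.36*q^4 - 0.96*q^3 - 2.74*q^2 - 4.85*q - 4.41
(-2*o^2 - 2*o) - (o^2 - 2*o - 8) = 8 - 3*o^2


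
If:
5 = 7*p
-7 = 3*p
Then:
No Solution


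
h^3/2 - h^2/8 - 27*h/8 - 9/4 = (h/2 + 1)*(h - 3)*(h + 3/4)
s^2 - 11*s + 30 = (s - 6)*(s - 5)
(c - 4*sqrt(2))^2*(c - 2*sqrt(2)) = c^3 - 10*sqrt(2)*c^2 + 64*c - 64*sqrt(2)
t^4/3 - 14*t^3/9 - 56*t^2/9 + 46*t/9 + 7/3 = (t/3 + 1)*(t - 7)*(t - 1)*(t + 1/3)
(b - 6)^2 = b^2 - 12*b + 36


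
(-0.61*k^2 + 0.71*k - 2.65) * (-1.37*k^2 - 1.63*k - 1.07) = 0.8357*k^4 + 0.0216*k^3 + 3.1259*k^2 + 3.5598*k + 2.8355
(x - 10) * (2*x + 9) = 2*x^2 - 11*x - 90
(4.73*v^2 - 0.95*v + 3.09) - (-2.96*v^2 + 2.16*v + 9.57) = 7.69*v^2 - 3.11*v - 6.48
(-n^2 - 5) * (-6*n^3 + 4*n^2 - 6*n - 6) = 6*n^5 - 4*n^4 + 36*n^3 - 14*n^2 + 30*n + 30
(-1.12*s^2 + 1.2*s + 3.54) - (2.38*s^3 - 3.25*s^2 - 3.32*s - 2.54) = -2.38*s^3 + 2.13*s^2 + 4.52*s + 6.08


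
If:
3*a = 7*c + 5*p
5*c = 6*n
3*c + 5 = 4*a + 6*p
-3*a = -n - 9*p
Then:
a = 1765/1862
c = 180/931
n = 150/931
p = 555/1862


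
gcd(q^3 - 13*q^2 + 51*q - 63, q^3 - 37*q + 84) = q - 3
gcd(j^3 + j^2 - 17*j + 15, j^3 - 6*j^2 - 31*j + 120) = j^2 + 2*j - 15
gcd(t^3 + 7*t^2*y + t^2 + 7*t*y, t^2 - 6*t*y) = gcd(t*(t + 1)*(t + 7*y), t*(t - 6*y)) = t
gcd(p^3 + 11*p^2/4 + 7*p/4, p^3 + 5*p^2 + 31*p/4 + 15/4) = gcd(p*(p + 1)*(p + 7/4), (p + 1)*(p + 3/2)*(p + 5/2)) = p + 1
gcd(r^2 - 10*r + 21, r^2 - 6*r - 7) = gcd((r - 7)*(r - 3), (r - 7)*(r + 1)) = r - 7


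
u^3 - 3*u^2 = u^2*(u - 3)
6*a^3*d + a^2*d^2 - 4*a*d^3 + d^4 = d*(-3*a + d)*(-2*a + d)*(a + d)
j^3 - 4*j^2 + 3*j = j*(j - 3)*(j - 1)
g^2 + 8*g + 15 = (g + 3)*(g + 5)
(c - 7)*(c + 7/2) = c^2 - 7*c/2 - 49/2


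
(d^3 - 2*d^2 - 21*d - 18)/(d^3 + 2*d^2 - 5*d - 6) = (d - 6)/(d - 2)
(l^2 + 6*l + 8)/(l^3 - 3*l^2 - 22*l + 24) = (l + 2)/(l^2 - 7*l + 6)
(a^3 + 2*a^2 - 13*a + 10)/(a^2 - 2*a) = a + 4 - 5/a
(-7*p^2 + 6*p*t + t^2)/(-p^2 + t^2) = (7*p + t)/(p + t)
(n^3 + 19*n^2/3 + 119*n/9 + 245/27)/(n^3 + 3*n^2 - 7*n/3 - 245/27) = (3*n + 5)/(3*n - 5)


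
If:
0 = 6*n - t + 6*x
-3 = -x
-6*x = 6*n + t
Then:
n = -3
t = 0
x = 3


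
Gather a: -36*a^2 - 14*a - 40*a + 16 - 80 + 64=-36*a^2 - 54*a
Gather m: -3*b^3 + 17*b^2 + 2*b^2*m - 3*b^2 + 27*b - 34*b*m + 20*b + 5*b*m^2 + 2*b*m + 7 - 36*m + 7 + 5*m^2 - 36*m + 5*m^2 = -3*b^3 + 14*b^2 + 47*b + m^2*(5*b + 10) + m*(2*b^2 - 32*b - 72) + 14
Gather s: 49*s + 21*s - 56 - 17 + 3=70*s - 70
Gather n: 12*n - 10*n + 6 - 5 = 2*n + 1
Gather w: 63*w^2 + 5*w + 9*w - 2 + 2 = 63*w^2 + 14*w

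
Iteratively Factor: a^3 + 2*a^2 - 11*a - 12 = (a + 4)*(a^2 - 2*a - 3) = (a - 3)*(a + 4)*(a + 1)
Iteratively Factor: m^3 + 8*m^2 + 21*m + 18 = (m + 3)*(m^2 + 5*m + 6) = (m + 2)*(m + 3)*(m + 3)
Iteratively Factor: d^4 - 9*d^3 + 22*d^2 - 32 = (d - 4)*(d^3 - 5*d^2 + 2*d + 8) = (d - 4)*(d - 2)*(d^2 - 3*d - 4) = (d - 4)^2*(d - 2)*(d + 1)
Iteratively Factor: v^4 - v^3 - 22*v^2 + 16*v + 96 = (v + 4)*(v^3 - 5*v^2 - 2*v + 24) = (v + 2)*(v + 4)*(v^2 - 7*v + 12) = (v - 4)*(v + 2)*(v + 4)*(v - 3)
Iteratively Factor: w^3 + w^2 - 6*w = (w)*(w^2 + w - 6) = w*(w - 2)*(w + 3)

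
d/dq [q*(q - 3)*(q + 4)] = 3*q^2 + 2*q - 12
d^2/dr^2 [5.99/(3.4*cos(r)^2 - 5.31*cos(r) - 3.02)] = (276.9776*(1 - cos(r)^2)^2 - 324.43038*cos(r)^3 + 553.404719*cos(r)^2 + 552.803922*cos(r) - 737.777518)/(-3.4*cos(r)^2 + 5.31*cos(r) + 3.02)^3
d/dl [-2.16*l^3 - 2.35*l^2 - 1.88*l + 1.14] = -6.48*l^2 - 4.7*l - 1.88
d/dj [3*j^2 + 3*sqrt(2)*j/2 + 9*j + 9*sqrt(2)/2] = 6*j + 3*sqrt(2)/2 + 9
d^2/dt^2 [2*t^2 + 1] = 4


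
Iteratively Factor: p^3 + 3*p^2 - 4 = (p - 1)*(p^2 + 4*p + 4) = (p - 1)*(p + 2)*(p + 2)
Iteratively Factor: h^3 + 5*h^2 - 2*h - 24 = (h - 2)*(h^2 + 7*h + 12) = (h - 2)*(h + 3)*(h + 4)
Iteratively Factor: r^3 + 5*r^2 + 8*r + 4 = (r + 1)*(r^2 + 4*r + 4) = (r + 1)*(r + 2)*(r + 2)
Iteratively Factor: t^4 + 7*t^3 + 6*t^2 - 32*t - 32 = (t + 4)*(t^3 + 3*t^2 - 6*t - 8) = (t + 4)^2*(t^2 - t - 2) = (t + 1)*(t + 4)^2*(t - 2)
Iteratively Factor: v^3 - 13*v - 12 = (v + 1)*(v^2 - v - 12) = (v + 1)*(v + 3)*(v - 4)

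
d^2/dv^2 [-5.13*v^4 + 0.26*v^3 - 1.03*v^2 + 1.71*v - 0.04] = -61.56*v^2 + 1.56*v - 2.06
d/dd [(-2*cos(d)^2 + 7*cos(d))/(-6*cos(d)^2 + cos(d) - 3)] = (-40*cos(d)^2 - 12*cos(d) + 21)*sin(d)/(6*sin(d)^2 + cos(d) - 9)^2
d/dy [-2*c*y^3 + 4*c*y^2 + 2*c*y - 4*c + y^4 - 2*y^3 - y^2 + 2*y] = -6*c*y^2 + 8*c*y + 2*c + 4*y^3 - 6*y^2 - 2*y + 2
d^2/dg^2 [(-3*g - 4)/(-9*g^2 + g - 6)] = 2*((3*g + 4)*(18*g - 1)^2 - 3*(27*g + 11)*(9*g^2 - g + 6))/(9*g^2 - g + 6)^3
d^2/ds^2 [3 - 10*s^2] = -20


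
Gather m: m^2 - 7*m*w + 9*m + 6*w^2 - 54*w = m^2 + m*(9 - 7*w) + 6*w^2 - 54*w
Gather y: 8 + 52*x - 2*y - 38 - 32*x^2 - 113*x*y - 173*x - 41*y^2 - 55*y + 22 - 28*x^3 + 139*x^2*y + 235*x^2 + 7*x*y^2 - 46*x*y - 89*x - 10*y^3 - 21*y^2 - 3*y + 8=-28*x^3 + 203*x^2 - 210*x - 10*y^3 + y^2*(7*x - 62) + y*(139*x^2 - 159*x - 60)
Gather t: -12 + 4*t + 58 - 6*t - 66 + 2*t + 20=0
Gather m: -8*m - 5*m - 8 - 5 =-13*m - 13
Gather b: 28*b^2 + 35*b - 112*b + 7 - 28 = 28*b^2 - 77*b - 21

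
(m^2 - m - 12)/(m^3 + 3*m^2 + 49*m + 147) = (m - 4)/(m^2 + 49)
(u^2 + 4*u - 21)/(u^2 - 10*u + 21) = (u + 7)/(u - 7)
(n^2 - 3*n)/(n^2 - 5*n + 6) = n/(n - 2)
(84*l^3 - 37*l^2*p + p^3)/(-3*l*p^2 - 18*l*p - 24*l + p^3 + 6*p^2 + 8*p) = (-28*l^2 + 3*l*p + p^2)/(p^2 + 6*p + 8)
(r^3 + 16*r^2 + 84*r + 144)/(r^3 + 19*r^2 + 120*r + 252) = (r + 4)/(r + 7)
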